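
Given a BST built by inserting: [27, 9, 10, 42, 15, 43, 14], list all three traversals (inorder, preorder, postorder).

Tree insertion order: [27, 9, 10, 42, 15, 43, 14]
Tree (level-order array): [27, 9, 42, None, 10, None, 43, None, 15, None, None, 14]
Inorder (L, root, R): [9, 10, 14, 15, 27, 42, 43]
Preorder (root, L, R): [27, 9, 10, 15, 14, 42, 43]
Postorder (L, R, root): [14, 15, 10, 9, 43, 42, 27]


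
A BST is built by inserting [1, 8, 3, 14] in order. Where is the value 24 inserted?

Starting tree (level order): [1, None, 8, 3, 14]
Insertion path: 1 -> 8 -> 14
Result: insert 24 as right child of 14
Final tree (level order): [1, None, 8, 3, 14, None, None, None, 24]


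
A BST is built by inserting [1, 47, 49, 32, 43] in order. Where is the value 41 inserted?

Starting tree (level order): [1, None, 47, 32, 49, None, 43]
Insertion path: 1 -> 47 -> 32 -> 43
Result: insert 41 as left child of 43
Final tree (level order): [1, None, 47, 32, 49, None, 43, None, None, 41]


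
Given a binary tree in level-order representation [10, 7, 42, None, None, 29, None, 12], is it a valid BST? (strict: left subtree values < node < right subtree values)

Level-order array: [10, 7, 42, None, None, 29, None, 12]
Validate using subtree bounds (lo, hi): at each node, require lo < value < hi,
then recurse left with hi=value and right with lo=value.
Preorder trace (stopping at first violation):
  at node 10 with bounds (-inf, +inf): OK
  at node 7 with bounds (-inf, 10): OK
  at node 42 with bounds (10, +inf): OK
  at node 29 with bounds (10, 42): OK
  at node 12 with bounds (10, 29): OK
No violation found at any node.
Result: Valid BST


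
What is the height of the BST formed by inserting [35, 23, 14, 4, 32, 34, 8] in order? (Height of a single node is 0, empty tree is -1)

Insertion order: [35, 23, 14, 4, 32, 34, 8]
Tree (level-order array): [35, 23, None, 14, 32, 4, None, None, 34, None, 8]
Compute height bottom-up (empty subtree = -1):
  height(8) = 1 + max(-1, -1) = 0
  height(4) = 1 + max(-1, 0) = 1
  height(14) = 1 + max(1, -1) = 2
  height(34) = 1 + max(-1, -1) = 0
  height(32) = 1 + max(-1, 0) = 1
  height(23) = 1 + max(2, 1) = 3
  height(35) = 1 + max(3, -1) = 4
Height = 4


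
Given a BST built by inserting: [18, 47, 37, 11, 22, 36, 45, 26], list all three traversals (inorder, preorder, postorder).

Tree insertion order: [18, 47, 37, 11, 22, 36, 45, 26]
Tree (level-order array): [18, 11, 47, None, None, 37, None, 22, 45, None, 36, None, None, 26]
Inorder (L, root, R): [11, 18, 22, 26, 36, 37, 45, 47]
Preorder (root, L, R): [18, 11, 47, 37, 22, 36, 26, 45]
Postorder (L, R, root): [11, 26, 36, 22, 45, 37, 47, 18]


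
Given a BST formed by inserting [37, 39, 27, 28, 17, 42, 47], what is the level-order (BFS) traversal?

Tree insertion order: [37, 39, 27, 28, 17, 42, 47]
Tree (level-order array): [37, 27, 39, 17, 28, None, 42, None, None, None, None, None, 47]
BFS from the root, enqueuing left then right child of each popped node:
  queue [37] -> pop 37, enqueue [27, 39], visited so far: [37]
  queue [27, 39] -> pop 27, enqueue [17, 28], visited so far: [37, 27]
  queue [39, 17, 28] -> pop 39, enqueue [42], visited so far: [37, 27, 39]
  queue [17, 28, 42] -> pop 17, enqueue [none], visited so far: [37, 27, 39, 17]
  queue [28, 42] -> pop 28, enqueue [none], visited so far: [37, 27, 39, 17, 28]
  queue [42] -> pop 42, enqueue [47], visited so far: [37, 27, 39, 17, 28, 42]
  queue [47] -> pop 47, enqueue [none], visited so far: [37, 27, 39, 17, 28, 42, 47]
Result: [37, 27, 39, 17, 28, 42, 47]


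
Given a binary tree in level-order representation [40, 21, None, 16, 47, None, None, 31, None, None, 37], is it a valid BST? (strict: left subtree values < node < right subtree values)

Level-order array: [40, 21, None, 16, 47, None, None, 31, None, None, 37]
Validate using subtree bounds (lo, hi): at each node, require lo < value < hi,
then recurse left with hi=value and right with lo=value.
Preorder trace (stopping at first violation):
  at node 40 with bounds (-inf, +inf): OK
  at node 21 with bounds (-inf, 40): OK
  at node 16 with bounds (-inf, 21): OK
  at node 47 with bounds (21, 40): VIOLATION
Node 47 violates its bound: not (21 < 47 < 40).
Result: Not a valid BST


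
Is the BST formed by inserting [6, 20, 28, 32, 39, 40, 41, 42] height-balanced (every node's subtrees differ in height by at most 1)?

Tree (level-order array): [6, None, 20, None, 28, None, 32, None, 39, None, 40, None, 41, None, 42]
Definition: a tree is height-balanced if, at every node, |h(left) - h(right)| <= 1 (empty subtree has height -1).
Bottom-up per-node check:
  node 42: h_left=-1, h_right=-1, diff=0 [OK], height=0
  node 41: h_left=-1, h_right=0, diff=1 [OK], height=1
  node 40: h_left=-1, h_right=1, diff=2 [FAIL (|-1-1|=2 > 1)], height=2
  node 39: h_left=-1, h_right=2, diff=3 [FAIL (|-1-2|=3 > 1)], height=3
  node 32: h_left=-1, h_right=3, diff=4 [FAIL (|-1-3|=4 > 1)], height=4
  node 28: h_left=-1, h_right=4, diff=5 [FAIL (|-1-4|=5 > 1)], height=5
  node 20: h_left=-1, h_right=5, diff=6 [FAIL (|-1-5|=6 > 1)], height=6
  node 6: h_left=-1, h_right=6, diff=7 [FAIL (|-1-6|=7 > 1)], height=7
Node 40 violates the condition: |-1 - 1| = 2 > 1.
Result: Not balanced


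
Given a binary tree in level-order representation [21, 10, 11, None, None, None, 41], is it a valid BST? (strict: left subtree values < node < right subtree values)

Level-order array: [21, 10, 11, None, None, None, 41]
Validate using subtree bounds (lo, hi): at each node, require lo < value < hi,
then recurse left with hi=value and right with lo=value.
Preorder trace (stopping at first violation):
  at node 21 with bounds (-inf, +inf): OK
  at node 10 with bounds (-inf, 21): OK
  at node 11 with bounds (21, +inf): VIOLATION
Node 11 violates its bound: not (21 < 11 < +inf).
Result: Not a valid BST


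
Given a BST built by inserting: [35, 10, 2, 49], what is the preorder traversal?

Tree insertion order: [35, 10, 2, 49]
Tree (level-order array): [35, 10, 49, 2]
Preorder traversal: [35, 10, 2, 49]


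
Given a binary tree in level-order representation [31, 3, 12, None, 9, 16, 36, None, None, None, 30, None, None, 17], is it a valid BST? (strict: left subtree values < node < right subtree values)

Level-order array: [31, 3, 12, None, 9, 16, 36, None, None, None, 30, None, None, 17]
Validate using subtree bounds (lo, hi): at each node, require lo < value < hi,
then recurse left with hi=value and right with lo=value.
Preorder trace (stopping at first violation):
  at node 31 with bounds (-inf, +inf): OK
  at node 3 with bounds (-inf, 31): OK
  at node 9 with bounds (3, 31): OK
  at node 12 with bounds (31, +inf): VIOLATION
Node 12 violates its bound: not (31 < 12 < +inf).
Result: Not a valid BST


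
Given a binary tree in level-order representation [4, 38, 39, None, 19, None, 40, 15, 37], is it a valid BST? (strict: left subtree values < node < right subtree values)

Level-order array: [4, 38, 39, None, 19, None, 40, 15, 37]
Validate using subtree bounds (lo, hi): at each node, require lo < value < hi,
then recurse left with hi=value and right with lo=value.
Preorder trace (stopping at first violation):
  at node 4 with bounds (-inf, +inf): OK
  at node 38 with bounds (-inf, 4): VIOLATION
Node 38 violates its bound: not (-inf < 38 < 4).
Result: Not a valid BST


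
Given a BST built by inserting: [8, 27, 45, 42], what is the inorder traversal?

Tree insertion order: [8, 27, 45, 42]
Tree (level-order array): [8, None, 27, None, 45, 42]
Inorder traversal: [8, 27, 42, 45]


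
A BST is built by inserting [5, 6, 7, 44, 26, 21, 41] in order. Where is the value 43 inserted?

Starting tree (level order): [5, None, 6, None, 7, None, 44, 26, None, 21, 41]
Insertion path: 5 -> 6 -> 7 -> 44 -> 26 -> 41
Result: insert 43 as right child of 41
Final tree (level order): [5, None, 6, None, 7, None, 44, 26, None, 21, 41, None, None, None, 43]


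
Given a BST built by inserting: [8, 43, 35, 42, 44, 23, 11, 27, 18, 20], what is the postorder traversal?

Tree insertion order: [8, 43, 35, 42, 44, 23, 11, 27, 18, 20]
Tree (level-order array): [8, None, 43, 35, 44, 23, 42, None, None, 11, 27, None, None, None, 18, None, None, None, 20]
Postorder traversal: [20, 18, 11, 27, 23, 42, 35, 44, 43, 8]


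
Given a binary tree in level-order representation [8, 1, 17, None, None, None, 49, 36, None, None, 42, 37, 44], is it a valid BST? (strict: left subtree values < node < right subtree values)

Level-order array: [8, 1, 17, None, None, None, 49, 36, None, None, 42, 37, 44]
Validate using subtree bounds (lo, hi): at each node, require lo < value < hi,
then recurse left with hi=value and right with lo=value.
Preorder trace (stopping at first violation):
  at node 8 with bounds (-inf, +inf): OK
  at node 1 with bounds (-inf, 8): OK
  at node 17 with bounds (8, +inf): OK
  at node 49 with bounds (17, +inf): OK
  at node 36 with bounds (17, 49): OK
  at node 42 with bounds (36, 49): OK
  at node 37 with bounds (36, 42): OK
  at node 44 with bounds (42, 49): OK
No violation found at any node.
Result: Valid BST


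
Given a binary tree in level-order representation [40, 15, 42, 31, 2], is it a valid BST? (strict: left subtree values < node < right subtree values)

Level-order array: [40, 15, 42, 31, 2]
Validate using subtree bounds (lo, hi): at each node, require lo < value < hi,
then recurse left with hi=value and right with lo=value.
Preorder trace (stopping at first violation):
  at node 40 with bounds (-inf, +inf): OK
  at node 15 with bounds (-inf, 40): OK
  at node 31 with bounds (-inf, 15): VIOLATION
Node 31 violates its bound: not (-inf < 31 < 15).
Result: Not a valid BST


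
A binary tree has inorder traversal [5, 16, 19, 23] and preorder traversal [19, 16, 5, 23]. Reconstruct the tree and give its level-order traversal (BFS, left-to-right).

Inorder:  [5, 16, 19, 23]
Preorder: [19, 16, 5, 23]
Algorithm: preorder visits root first, so consume preorder in order;
for each root, split the current inorder slice at that value into
left-subtree inorder and right-subtree inorder, then recurse.
Recursive splits:
  root=19; inorder splits into left=[5, 16], right=[23]
  root=16; inorder splits into left=[5], right=[]
  root=5; inorder splits into left=[], right=[]
  root=23; inorder splits into left=[], right=[]
Reconstructed level-order: [19, 16, 23, 5]


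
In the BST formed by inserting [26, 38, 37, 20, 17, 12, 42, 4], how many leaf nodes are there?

Tree built from: [26, 38, 37, 20, 17, 12, 42, 4]
Tree (level-order array): [26, 20, 38, 17, None, 37, 42, 12, None, None, None, None, None, 4]
Rule: A leaf has 0 children.
Per-node child counts:
  node 26: 2 child(ren)
  node 20: 1 child(ren)
  node 17: 1 child(ren)
  node 12: 1 child(ren)
  node 4: 0 child(ren)
  node 38: 2 child(ren)
  node 37: 0 child(ren)
  node 42: 0 child(ren)
Matching nodes: [4, 37, 42]
Count of leaf nodes: 3


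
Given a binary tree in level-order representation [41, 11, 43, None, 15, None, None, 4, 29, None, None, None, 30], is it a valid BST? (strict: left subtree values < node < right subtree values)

Level-order array: [41, 11, 43, None, 15, None, None, 4, 29, None, None, None, 30]
Validate using subtree bounds (lo, hi): at each node, require lo < value < hi,
then recurse left with hi=value and right with lo=value.
Preorder trace (stopping at first violation):
  at node 41 with bounds (-inf, +inf): OK
  at node 11 with bounds (-inf, 41): OK
  at node 15 with bounds (11, 41): OK
  at node 4 with bounds (11, 15): VIOLATION
Node 4 violates its bound: not (11 < 4 < 15).
Result: Not a valid BST


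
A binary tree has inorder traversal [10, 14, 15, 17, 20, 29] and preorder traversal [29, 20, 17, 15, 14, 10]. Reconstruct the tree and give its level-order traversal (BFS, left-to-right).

Inorder:  [10, 14, 15, 17, 20, 29]
Preorder: [29, 20, 17, 15, 14, 10]
Algorithm: preorder visits root first, so consume preorder in order;
for each root, split the current inorder slice at that value into
left-subtree inorder and right-subtree inorder, then recurse.
Recursive splits:
  root=29; inorder splits into left=[10, 14, 15, 17, 20], right=[]
  root=20; inorder splits into left=[10, 14, 15, 17], right=[]
  root=17; inorder splits into left=[10, 14, 15], right=[]
  root=15; inorder splits into left=[10, 14], right=[]
  root=14; inorder splits into left=[10], right=[]
  root=10; inorder splits into left=[], right=[]
Reconstructed level-order: [29, 20, 17, 15, 14, 10]


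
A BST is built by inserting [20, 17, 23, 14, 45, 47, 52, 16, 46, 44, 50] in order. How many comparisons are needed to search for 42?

Search path for 42: 20 -> 23 -> 45 -> 44
Found: False
Comparisons: 4


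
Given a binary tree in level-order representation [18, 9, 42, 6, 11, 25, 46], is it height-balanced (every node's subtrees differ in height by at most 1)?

Tree (level-order array): [18, 9, 42, 6, 11, 25, 46]
Definition: a tree is height-balanced if, at every node, |h(left) - h(right)| <= 1 (empty subtree has height -1).
Bottom-up per-node check:
  node 6: h_left=-1, h_right=-1, diff=0 [OK], height=0
  node 11: h_left=-1, h_right=-1, diff=0 [OK], height=0
  node 9: h_left=0, h_right=0, diff=0 [OK], height=1
  node 25: h_left=-1, h_right=-1, diff=0 [OK], height=0
  node 46: h_left=-1, h_right=-1, diff=0 [OK], height=0
  node 42: h_left=0, h_right=0, diff=0 [OK], height=1
  node 18: h_left=1, h_right=1, diff=0 [OK], height=2
All nodes satisfy the balance condition.
Result: Balanced


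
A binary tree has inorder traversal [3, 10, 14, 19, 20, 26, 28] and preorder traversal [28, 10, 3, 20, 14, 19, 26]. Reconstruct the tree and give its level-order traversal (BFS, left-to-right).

Inorder:  [3, 10, 14, 19, 20, 26, 28]
Preorder: [28, 10, 3, 20, 14, 19, 26]
Algorithm: preorder visits root first, so consume preorder in order;
for each root, split the current inorder slice at that value into
left-subtree inorder and right-subtree inorder, then recurse.
Recursive splits:
  root=28; inorder splits into left=[3, 10, 14, 19, 20, 26], right=[]
  root=10; inorder splits into left=[3], right=[14, 19, 20, 26]
  root=3; inorder splits into left=[], right=[]
  root=20; inorder splits into left=[14, 19], right=[26]
  root=14; inorder splits into left=[], right=[19]
  root=19; inorder splits into left=[], right=[]
  root=26; inorder splits into left=[], right=[]
Reconstructed level-order: [28, 10, 3, 20, 14, 26, 19]


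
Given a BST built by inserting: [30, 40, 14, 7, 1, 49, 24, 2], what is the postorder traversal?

Tree insertion order: [30, 40, 14, 7, 1, 49, 24, 2]
Tree (level-order array): [30, 14, 40, 7, 24, None, 49, 1, None, None, None, None, None, None, 2]
Postorder traversal: [2, 1, 7, 24, 14, 49, 40, 30]


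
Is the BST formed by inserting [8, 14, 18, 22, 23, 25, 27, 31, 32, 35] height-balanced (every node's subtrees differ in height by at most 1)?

Tree (level-order array): [8, None, 14, None, 18, None, 22, None, 23, None, 25, None, 27, None, 31, None, 32, None, 35]
Definition: a tree is height-balanced if, at every node, |h(left) - h(right)| <= 1 (empty subtree has height -1).
Bottom-up per-node check:
  node 35: h_left=-1, h_right=-1, diff=0 [OK], height=0
  node 32: h_left=-1, h_right=0, diff=1 [OK], height=1
  node 31: h_left=-1, h_right=1, diff=2 [FAIL (|-1-1|=2 > 1)], height=2
  node 27: h_left=-1, h_right=2, diff=3 [FAIL (|-1-2|=3 > 1)], height=3
  node 25: h_left=-1, h_right=3, diff=4 [FAIL (|-1-3|=4 > 1)], height=4
  node 23: h_left=-1, h_right=4, diff=5 [FAIL (|-1-4|=5 > 1)], height=5
  node 22: h_left=-1, h_right=5, diff=6 [FAIL (|-1-5|=6 > 1)], height=6
  node 18: h_left=-1, h_right=6, diff=7 [FAIL (|-1-6|=7 > 1)], height=7
  node 14: h_left=-1, h_right=7, diff=8 [FAIL (|-1-7|=8 > 1)], height=8
  node 8: h_left=-1, h_right=8, diff=9 [FAIL (|-1-8|=9 > 1)], height=9
Node 31 violates the condition: |-1 - 1| = 2 > 1.
Result: Not balanced


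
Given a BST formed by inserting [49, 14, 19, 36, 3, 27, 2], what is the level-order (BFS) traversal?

Tree insertion order: [49, 14, 19, 36, 3, 27, 2]
Tree (level-order array): [49, 14, None, 3, 19, 2, None, None, 36, None, None, 27]
BFS from the root, enqueuing left then right child of each popped node:
  queue [49] -> pop 49, enqueue [14], visited so far: [49]
  queue [14] -> pop 14, enqueue [3, 19], visited so far: [49, 14]
  queue [3, 19] -> pop 3, enqueue [2], visited so far: [49, 14, 3]
  queue [19, 2] -> pop 19, enqueue [36], visited so far: [49, 14, 3, 19]
  queue [2, 36] -> pop 2, enqueue [none], visited so far: [49, 14, 3, 19, 2]
  queue [36] -> pop 36, enqueue [27], visited so far: [49, 14, 3, 19, 2, 36]
  queue [27] -> pop 27, enqueue [none], visited so far: [49, 14, 3, 19, 2, 36, 27]
Result: [49, 14, 3, 19, 2, 36, 27]


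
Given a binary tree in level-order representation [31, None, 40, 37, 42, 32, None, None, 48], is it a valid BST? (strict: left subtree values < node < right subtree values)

Level-order array: [31, None, 40, 37, 42, 32, None, None, 48]
Validate using subtree bounds (lo, hi): at each node, require lo < value < hi,
then recurse left with hi=value and right with lo=value.
Preorder trace (stopping at first violation):
  at node 31 with bounds (-inf, +inf): OK
  at node 40 with bounds (31, +inf): OK
  at node 37 with bounds (31, 40): OK
  at node 32 with bounds (31, 37): OK
  at node 42 with bounds (40, +inf): OK
  at node 48 with bounds (42, +inf): OK
No violation found at any node.
Result: Valid BST


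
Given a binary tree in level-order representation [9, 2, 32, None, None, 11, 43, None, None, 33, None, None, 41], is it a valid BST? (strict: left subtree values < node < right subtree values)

Level-order array: [9, 2, 32, None, None, 11, 43, None, None, 33, None, None, 41]
Validate using subtree bounds (lo, hi): at each node, require lo < value < hi,
then recurse left with hi=value and right with lo=value.
Preorder trace (stopping at first violation):
  at node 9 with bounds (-inf, +inf): OK
  at node 2 with bounds (-inf, 9): OK
  at node 32 with bounds (9, +inf): OK
  at node 11 with bounds (9, 32): OK
  at node 43 with bounds (32, +inf): OK
  at node 33 with bounds (32, 43): OK
  at node 41 with bounds (33, 43): OK
No violation found at any node.
Result: Valid BST


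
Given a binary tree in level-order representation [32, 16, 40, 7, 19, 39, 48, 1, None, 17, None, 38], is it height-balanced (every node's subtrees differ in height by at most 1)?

Tree (level-order array): [32, 16, 40, 7, 19, 39, 48, 1, None, 17, None, 38]
Definition: a tree is height-balanced if, at every node, |h(left) - h(right)| <= 1 (empty subtree has height -1).
Bottom-up per-node check:
  node 1: h_left=-1, h_right=-1, diff=0 [OK], height=0
  node 7: h_left=0, h_right=-1, diff=1 [OK], height=1
  node 17: h_left=-1, h_right=-1, diff=0 [OK], height=0
  node 19: h_left=0, h_right=-1, diff=1 [OK], height=1
  node 16: h_left=1, h_right=1, diff=0 [OK], height=2
  node 38: h_left=-1, h_right=-1, diff=0 [OK], height=0
  node 39: h_left=0, h_right=-1, diff=1 [OK], height=1
  node 48: h_left=-1, h_right=-1, diff=0 [OK], height=0
  node 40: h_left=1, h_right=0, diff=1 [OK], height=2
  node 32: h_left=2, h_right=2, diff=0 [OK], height=3
All nodes satisfy the balance condition.
Result: Balanced


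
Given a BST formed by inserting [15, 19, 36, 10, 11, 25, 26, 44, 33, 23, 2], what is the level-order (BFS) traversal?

Tree insertion order: [15, 19, 36, 10, 11, 25, 26, 44, 33, 23, 2]
Tree (level-order array): [15, 10, 19, 2, 11, None, 36, None, None, None, None, 25, 44, 23, 26, None, None, None, None, None, 33]
BFS from the root, enqueuing left then right child of each popped node:
  queue [15] -> pop 15, enqueue [10, 19], visited so far: [15]
  queue [10, 19] -> pop 10, enqueue [2, 11], visited so far: [15, 10]
  queue [19, 2, 11] -> pop 19, enqueue [36], visited so far: [15, 10, 19]
  queue [2, 11, 36] -> pop 2, enqueue [none], visited so far: [15, 10, 19, 2]
  queue [11, 36] -> pop 11, enqueue [none], visited so far: [15, 10, 19, 2, 11]
  queue [36] -> pop 36, enqueue [25, 44], visited so far: [15, 10, 19, 2, 11, 36]
  queue [25, 44] -> pop 25, enqueue [23, 26], visited so far: [15, 10, 19, 2, 11, 36, 25]
  queue [44, 23, 26] -> pop 44, enqueue [none], visited so far: [15, 10, 19, 2, 11, 36, 25, 44]
  queue [23, 26] -> pop 23, enqueue [none], visited so far: [15, 10, 19, 2, 11, 36, 25, 44, 23]
  queue [26] -> pop 26, enqueue [33], visited so far: [15, 10, 19, 2, 11, 36, 25, 44, 23, 26]
  queue [33] -> pop 33, enqueue [none], visited so far: [15, 10, 19, 2, 11, 36, 25, 44, 23, 26, 33]
Result: [15, 10, 19, 2, 11, 36, 25, 44, 23, 26, 33]


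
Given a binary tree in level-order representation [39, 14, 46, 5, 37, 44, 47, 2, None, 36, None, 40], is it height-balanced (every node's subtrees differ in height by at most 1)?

Tree (level-order array): [39, 14, 46, 5, 37, 44, 47, 2, None, 36, None, 40]
Definition: a tree is height-balanced if, at every node, |h(left) - h(right)| <= 1 (empty subtree has height -1).
Bottom-up per-node check:
  node 2: h_left=-1, h_right=-1, diff=0 [OK], height=0
  node 5: h_left=0, h_right=-1, diff=1 [OK], height=1
  node 36: h_left=-1, h_right=-1, diff=0 [OK], height=0
  node 37: h_left=0, h_right=-1, diff=1 [OK], height=1
  node 14: h_left=1, h_right=1, diff=0 [OK], height=2
  node 40: h_left=-1, h_right=-1, diff=0 [OK], height=0
  node 44: h_left=0, h_right=-1, diff=1 [OK], height=1
  node 47: h_left=-1, h_right=-1, diff=0 [OK], height=0
  node 46: h_left=1, h_right=0, diff=1 [OK], height=2
  node 39: h_left=2, h_right=2, diff=0 [OK], height=3
All nodes satisfy the balance condition.
Result: Balanced


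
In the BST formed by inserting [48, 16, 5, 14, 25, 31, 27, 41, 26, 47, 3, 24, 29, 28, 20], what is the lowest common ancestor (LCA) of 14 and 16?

Tree insertion order: [48, 16, 5, 14, 25, 31, 27, 41, 26, 47, 3, 24, 29, 28, 20]
Tree (level-order array): [48, 16, None, 5, 25, 3, 14, 24, 31, None, None, None, None, 20, None, 27, 41, None, None, 26, 29, None, 47, None, None, 28]
In a BST, the LCA of p=14, q=16 is the first node v on the
root-to-leaf path with p <= v <= q (go left if both < v, right if both > v).
Walk from root:
  at 48: both 14 and 16 < 48, go left
  at 16: 14 <= 16 <= 16, this is the LCA
LCA = 16


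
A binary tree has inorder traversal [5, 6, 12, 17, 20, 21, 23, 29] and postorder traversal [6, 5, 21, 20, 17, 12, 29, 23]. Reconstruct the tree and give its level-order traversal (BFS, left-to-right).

Inorder:   [5, 6, 12, 17, 20, 21, 23, 29]
Postorder: [6, 5, 21, 20, 17, 12, 29, 23]
Algorithm: postorder visits root last, so walk postorder right-to-left;
each value is the root of the current inorder slice — split it at that
value, recurse on the right subtree first, then the left.
Recursive splits:
  root=23; inorder splits into left=[5, 6, 12, 17, 20, 21], right=[29]
  root=29; inorder splits into left=[], right=[]
  root=12; inorder splits into left=[5, 6], right=[17, 20, 21]
  root=17; inorder splits into left=[], right=[20, 21]
  root=20; inorder splits into left=[], right=[21]
  root=21; inorder splits into left=[], right=[]
  root=5; inorder splits into left=[], right=[6]
  root=6; inorder splits into left=[], right=[]
Reconstructed level-order: [23, 12, 29, 5, 17, 6, 20, 21]


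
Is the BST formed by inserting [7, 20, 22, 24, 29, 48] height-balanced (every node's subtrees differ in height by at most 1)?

Tree (level-order array): [7, None, 20, None, 22, None, 24, None, 29, None, 48]
Definition: a tree is height-balanced if, at every node, |h(left) - h(right)| <= 1 (empty subtree has height -1).
Bottom-up per-node check:
  node 48: h_left=-1, h_right=-1, diff=0 [OK], height=0
  node 29: h_left=-1, h_right=0, diff=1 [OK], height=1
  node 24: h_left=-1, h_right=1, diff=2 [FAIL (|-1-1|=2 > 1)], height=2
  node 22: h_left=-1, h_right=2, diff=3 [FAIL (|-1-2|=3 > 1)], height=3
  node 20: h_left=-1, h_right=3, diff=4 [FAIL (|-1-3|=4 > 1)], height=4
  node 7: h_left=-1, h_right=4, diff=5 [FAIL (|-1-4|=5 > 1)], height=5
Node 24 violates the condition: |-1 - 1| = 2 > 1.
Result: Not balanced


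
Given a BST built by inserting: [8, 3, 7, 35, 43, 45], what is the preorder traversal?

Tree insertion order: [8, 3, 7, 35, 43, 45]
Tree (level-order array): [8, 3, 35, None, 7, None, 43, None, None, None, 45]
Preorder traversal: [8, 3, 7, 35, 43, 45]


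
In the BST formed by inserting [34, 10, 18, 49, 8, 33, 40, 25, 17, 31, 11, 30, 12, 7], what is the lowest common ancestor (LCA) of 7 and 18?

Tree insertion order: [34, 10, 18, 49, 8, 33, 40, 25, 17, 31, 11, 30, 12, 7]
Tree (level-order array): [34, 10, 49, 8, 18, 40, None, 7, None, 17, 33, None, None, None, None, 11, None, 25, None, None, 12, None, 31, None, None, 30]
In a BST, the LCA of p=7, q=18 is the first node v on the
root-to-leaf path with p <= v <= q (go left if both < v, right if both > v).
Walk from root:
  at 34: both 7 and 18 < 34, go left
  at 10: 7 <= 10 <= 18, this is the LCA
LCA = 10


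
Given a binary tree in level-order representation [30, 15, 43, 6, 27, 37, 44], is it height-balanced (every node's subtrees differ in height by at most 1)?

Tree (level-order array): [30, 15, 43, 6, 27, 37, 44]
Definition: a tree is height-balanced if, at every node, |h(left) - h(right)| <= 1 (empty subtree has height -1).
Bottom-up per-node check:
  node 6: h_left=-1, h_right=-1, diff=0 [OK], height=0
  node 27: h_left=-1, h_right=-1, diff=0 [OK], height=0
  node 15: h_left=0, h_right=0, diff=0 [OK], height=1
  node 37: h_left=-1, h_right=-1, diff=0 [OK], height=0
  node 44: h_left=-1, h_right=-1, diff=0 [OK], height=0
  node 43: h_left=0, h_right=0, diff=0 [OK], height=1
  node 30: h_left=1, h_right=1, diff=0 [OK], height=2
All nodes satisfy the balance condition.
Result: Balanced


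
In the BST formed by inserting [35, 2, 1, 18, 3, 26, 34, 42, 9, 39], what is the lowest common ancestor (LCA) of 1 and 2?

Tree insertion order: [35, 2, 1, 18, 3, 26, 34, 42, 9, 39]
Tree (level-order array): [35, 2, 42, 1, 18, 39, None, None, None, 3, 26, None, None, None, 9, None, 34]
In a BST, the LCA of p=1, q=2 is the first node v on the
root-to-leaf path with p <= v <= q (go left if both < v, right if both > v).
Walk from root:
  at 35: both 1 and 2 < 35, go left
  at 2: 1 <= 2 <= 2, this is the LCA
LCA = 2


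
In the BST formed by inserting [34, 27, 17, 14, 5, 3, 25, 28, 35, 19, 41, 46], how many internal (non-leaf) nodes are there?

Tree built from: [34, 27, 17, 14, 5, 3, 25, 28, 35, 19, 41, 46]
Tree (level-order array): [34, 27, 35, 17, 28, None, 41, 14, 25, None, None, None, 46, 5, None, 19, None, None, None, 3]
Rule: An internal node has at least one child.
Per-node child counts:
  node 34: 2 child(ren)
  node 27: 2 child(ren)
  node 17: 2 child(ren)
  node 14: 1 child(ren)
  node 5: 1 child(ren)
  node 3: 0 child(ren)
  node 25: 1 child(ren)
  node 19: 0 child(ren)
  node 28: 0 child(ren)
  node 35: 1 child(ren)
  node 41: 1 child(ren)
  node 46: 0 child(ren)
Matching nodes: [34, 27, 17, 14, 5, 25, 35, 41]
Count of internal (non-leaf) nodes: 8


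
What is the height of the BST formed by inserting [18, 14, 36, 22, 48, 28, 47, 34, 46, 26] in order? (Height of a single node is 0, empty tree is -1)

Insertion order: [18, 14, 36, 22, 48, 28, 47, 34, 46, 26]
Tree (level-order array): [18, 14, 36, None, None, 22, 48, None, 28, 47, None, 26, 34, 46]
Compute height bottom-up (empty subtree = -1):
  height(14) = 1 + max(-1, -1) = 0
  height(26) = 1 + max(-1, -1) = 0
  height(34) = 1 + max(-1, -1) = 0
  height(28) = 1 + max(0, 0) = 1
  height(22) = 1 + max(-1, 1) = 2
  height(46) = 1 + max(-1, -1) = 0
  height(47) = 1 + max(0, -1) = 1
  height(48) = 1 + max(1, -1) = 2
  height(36) = 1 + max(2, 2) = 3
  height(18) = 1 + max(0, 3) = 4
Height = 4


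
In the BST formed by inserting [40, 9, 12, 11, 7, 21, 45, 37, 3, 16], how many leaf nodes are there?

Tree built from: [40, 9, 12, 11, 7, 21, 45, 37, 3, 16]
Tree (level-order array): [40, 9, 45, 7, 12, None, None, 3, None, 11, 21, None, None, None, None, 16, 37]
Rule: A leaf has 0 children.
Per-node child counts:
  node 40: 2 child(ren)
  node 9: 2 child(ren)
  node 7: 1 child(ren)
  node 3: 0 child(ren)
  node 12: 2 child(ren)
  node 11: 0 child(ren)
  node 21: 2 child(ren)
  node 16: 0 child(ren)
  node 37: 0 child(ren)
  node 45: 0 child(ren)
Matching nodes: [3, 11, 16, 37, 45]
Count of leaf nodes: 5


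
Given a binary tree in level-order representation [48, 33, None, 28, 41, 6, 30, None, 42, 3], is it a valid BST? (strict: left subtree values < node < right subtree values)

Level-order array: [48, 33, None, 28, 41, 6, 30, None, 42, 3]
Validate using subtree bounds (lo, hi): at each node, require lo < value < hi,
then recurse left with hi=value and right with lo=value.
Preorder trace (stopping at first violation):
  at node 48 with bounds (-inf, +inf): OK
  at node 33 with bounds (-inf, 48): OK
  at node 28 with bounds (-inf, 33): OK
  at node 6 with bounds (-inf, 28): OK
  at node 3 with bounds (-inf, 6): OK
  at node 30 with bounds (28, 33): OK
  at node 41 with bounds (33, 48): OK
  at node 42 with bounds (41, 48): OK
No violation found at any node.
Result: Valid BST


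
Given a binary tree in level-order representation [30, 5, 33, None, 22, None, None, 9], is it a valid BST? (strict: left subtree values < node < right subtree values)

Level-order array: [30, 5, 33, None, 22, None, None, 9]
Validate using subtree bounds (lo, hi): at each node, require lo < value < hi,
then recurse left with hi=value and right with lo=value.
Preorder trace (stopping at first violation):
  at node 30 with bounds (-inf, +inf): OK
  at node 5 with bounds (-inf, 30): OK
  at node 22 with bounds (5, 30): OK
  at node 9 with bounds (5, 22): OK
  at node 33 with bounds (30, +inf): OK
No violation found at any node.
Result: Valid BST


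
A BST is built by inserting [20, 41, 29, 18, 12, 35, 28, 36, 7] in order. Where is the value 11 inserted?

Starting tree (level order): [20, 18, 41, 12, None, 29, None, 7, None, 28, 35, None, None, None, None, None, 36]
Insertion path: 20 -> 18 -> 12 -> 7
Result: insert 11 as right child of 7
Final tree (level order): [20, 18, 41, 12, None, 29, None, 7, None, 28, 35, None, 11, None, None, None, 36]


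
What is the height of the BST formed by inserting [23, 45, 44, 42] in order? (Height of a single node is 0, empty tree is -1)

Insertion order: [23, 45, 44, 42]
Tree (level-order array): [23, None, 45, 44, None, 42]
Compute height bottom-up (empty subtree = -1):
  height(42) = 1 + max(-1, -1) = 0
  height(44) = 1 + max(0, -1) = 1
  height(45) = 1 + max(1, -1) = 2
  height(23) = 1 + max(-1, 2) = 3
Height = 3


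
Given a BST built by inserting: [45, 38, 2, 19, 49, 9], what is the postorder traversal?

Tree insertion order: [45, 38, 2, 19, 49, 9]
Tree (level-order array): [45, 38, 49, 2, None, None, None, None, 19, 9]
Postorder traversal: [9, 19, 2, 38, 49, 45]


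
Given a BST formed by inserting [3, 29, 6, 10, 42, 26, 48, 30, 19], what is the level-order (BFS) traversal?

Tree insertion order: [3, 29, 6, 10, 42, 26, 48, 30, 19]
Tree (level-order array): [3, None, 29, 6, 42, None, 10, 30, 48, None, 26, None, None, None, None, 19]
BFS from the root, enqueuing left then right child of each popped node:
  queue [3] -> pop 3, enqueue [29], visited so far: [3]
  queue [29] -> pop 29, enqueue [6, 42], visited so far: [3, 29]
  queue [6, 42] -> pop 6, enqueue [10], visited so far: [3, 29, 6]
  queue [42, 10] -> pop 42, enqueue [30, 48], visited so far: [3, 29, 6, 42]
  queue [10, 30, 48] -> pop 10, enqueue [26], visited so far: [3, 29, 6, 42, 10]
  queue [30, 48, 26] -> pop 30, enqueue [none], visited so far: [3, 29, 6, 42, 10, 30]
  queue [48, 26] -> pop 48, enqueue [none], visited so far: [3, 29, 6, 42, 10, 30, 48]
  queue [26] -> pop 26, enqueue [19], visited so far: [3, 29, 6, 42, 10, 30, 48, 26]
  queue [19] -> pop 19, enqueue [none], visited so far: [3, 29, 6, 42, 10, 30, 48, 26, 19]
Result: [3, 29, 6, 42, 10, 30, 48, 26, 19]


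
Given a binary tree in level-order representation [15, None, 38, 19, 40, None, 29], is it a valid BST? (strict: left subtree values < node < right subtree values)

Level-order array: [15, None, 38, 19, 40, None, 29]
Validate using subtree bounds (lo, hi): at each node, require lo < value < hi,
then recurse left with hi=value and right with lo=value.
Preorder trace (stopping at first violation):
  at node 15 with bounds (-inf, +inf): OK
  at node 38 with bounds (15, +inf): OK
  at node 19 with bounds (15, 38): OK
  at node 29 with bounds (19, 38): OK
  at node 40 with bounds (38, +inf): OK
No violation found at any node.
Result: Valid BST


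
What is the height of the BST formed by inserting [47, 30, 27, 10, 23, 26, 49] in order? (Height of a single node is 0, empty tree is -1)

Insertion order: [47, 30, 27, 10, 23, 26, 49]
Tree (level-order array): [47, 30, 49, 27, None, None, None, 10, None, None, 23, None, 26]
Compute height bottom-up (empty subtree = -1):
  height(26) = 1 + max(-1, -1) = 0
  height(23) = 1 + max(-1, 0) = 1
  height(10) = 1 + max(-1, 1) = 2
  height(27) = 1 + max(2, -1) = 3
  height(30) = 1 + max(3, -1) = 4
  height(49) = 1 + max(-1, -1) = 0
  height(47) = 1 + max(4, 0) = 5
Height = 5


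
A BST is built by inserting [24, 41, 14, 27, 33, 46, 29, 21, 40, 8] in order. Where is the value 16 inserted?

Starting tree (level order): [24, 14, 41, 8, 21, 27, 46, None, None, None, None, None, 33, None, None, 29, 40]
Insertion path: 24 -> 14 -> 21
Result: insert 16 as left child of 21
Final tree (level order): [24, 14, 41, 8, 21, 27, 46, None, None, 16, None, None, 33, None, None, None, None, 29, 40]


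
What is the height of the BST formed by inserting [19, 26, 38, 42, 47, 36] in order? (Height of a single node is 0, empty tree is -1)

Insertion order: [19, 26, 38, 42, 47, 36]
Tree (level-order array): [19, None, 26, None, 38, 36, 42, None, None, None, 47]
Compute height bottom-up (empty subtree = -1):
  height(36) = 1 + max(-1, -1) = 0
  height(47) = 1 + max(-1, -1) = 0
  height(42) = 1 + max(-1, 0) = 1
  height(38) = 1 + max(0, 1) = 2
  height(26) = 1 + max(-1, 2) = 3
  height(19) = 1 + max(-1, 3) = 4
Height = 4


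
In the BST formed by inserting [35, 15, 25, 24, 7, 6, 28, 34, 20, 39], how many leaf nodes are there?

Tree built from: [35, 15, 25, 24, 7, 6, 28, 34, 20, 39]
Tree (level-order array): [35, 15, 39, 7, 25, None, None, 6, None, 24, 28, None, None, 20, None, None, 34]
Rule: A leaf has 0 children.
Per-node child counts:
  node 35: 2 child(ren)
  node 15: 2 child(ren)
  node 7: 1 child(ren)
  node 6: 0 child(ren)
  node 25: 2 child(ren)
  node 24: 1 child(ren)
  node 20: 0 child(ren)
  node 28: 1 child(ren)
  node 34: 0 child(ren)
  node 39: 0 child(ren)
Matching nodes: [6, 20, 34, 39]
Count of leaf nodes: 4


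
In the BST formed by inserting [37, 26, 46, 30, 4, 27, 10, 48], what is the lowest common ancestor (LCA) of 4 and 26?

Tree insertion order: [37, 26, 46, 30, 4, 27, 10, 48]
Tree (level-order array): [37, 26, 46, 4, 30, None, 48, None, 10, 27]
In a BST, the LCA of p=4, q=26 is the first node v on the
root-to-leaf path with p <= v <= q (go left if both < v, right if both > v).
Walk from root:
  at 37: both 4 and 26 < 37, go left
  at 26: 4 <= 26 <= 26, this is the LCA
LCA = 26


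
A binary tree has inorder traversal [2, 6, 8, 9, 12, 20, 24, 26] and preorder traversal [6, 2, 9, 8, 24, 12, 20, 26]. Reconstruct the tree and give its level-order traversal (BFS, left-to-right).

Inorder:  [2, 6, 8, 9, 12, 20, 24, 26]
Preorder: [6, 2, 9, 8, 24, 12, 20, 26]
Algorithm: preorder visits root first, so consume preorder in order;
for each root, split the current inorder slice at that value into
left-subtree inorder and right-subtree inorder, then recurse.
Recursive splits:
  root=6; inorder splits into left=[2], right=[8, 9, 12, 20, 24, 26]
  root=2; inorder splits into left=[], right=[]
  root=9; inorder splits into left=[8], right=[12, 20, 24, 26]
  root=8; inorder splits into left=[], right=[]
  root=24; inorder splits into left=[12, 20], right=[26]
  root=12; inorder splits into left=[], right=[20]
  root=20; inorder splits into left=[], right=[]
  root=26; inorder splits into left=[], right=[]
Reconstructed level-order: [6, 2, 9, 8, 24, 12, 26, 20]


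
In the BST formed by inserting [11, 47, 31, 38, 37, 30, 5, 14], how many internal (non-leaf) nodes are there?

Tree built from: [11, 47, 31, 38, 37, 30, 5, 14]
Tree (level-order array): [11, 5, 47, None, None, 31, None, 30, 38, 14, None, 37]
Rule: An internal node has at least one child.
Per-node child counts:
  node 11: 2 child(ren)
  node 5: 0 child(ren)
  node 47: 1 child(ren)
  node 31: 2 child(ren)
  node 30: 1 child(ren)
  node 14: 0 child(ren)
  node 38: 1 child(ren)
  node 37: 0 child(ren)
Matching nodes: [11, 47, 31, 30, 38]
Count of internal (non-leaf) nodes: 5


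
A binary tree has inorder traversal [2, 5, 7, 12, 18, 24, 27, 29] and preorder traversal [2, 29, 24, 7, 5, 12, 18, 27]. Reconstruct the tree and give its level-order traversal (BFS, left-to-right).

Inorder:  [2, 5, 7, 12, 18, 24, 27, 29]
Preorder: [2, 29, 24, 7, 5, 12, 18, 27]
Algorithm: preorder visits root first, so consume preorder in order;
for each root, split the current inorder slice at that value into
left-subtree inorder and right-subtree inorder, then recurse.
Recursive splits:
  root=2; inorder splits into left=[], right=[5, 7, 12, 18, 24, 27, 29]
  root=29; inorder splits into left=[5, 7, 12, 18, 24, 27], right=[]
  root=24; inorder splits into left=[5, 7, 12, 18], right=[27]
  root=7; inorder splits into left=[5], right=[12, 18]
  root=5; inorder splits into left=[], right=[]
  root=12; inorder splits into left=[], right=[18]
  root=18; inorder splits into left=[], right=[]
  root=27; inorder splits into left=[], right=[]
Reconstructed level-order: [2, 29, 24, 7, 27, 5, 12, 18]


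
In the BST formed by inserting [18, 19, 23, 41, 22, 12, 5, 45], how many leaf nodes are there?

Tree built from: [18, 19, 23, 41, 22, 12, 5, 45]
Tree (level-order array): [18, 12, 19, 5, None, None, 23, None, None, 22, 41, None, None, None, 45]
Rule: A leaf has 0 children.
Per-node child counts:
  node 18: 2 child(ren)
  node 12: 1 child(ren)
  node 5: 0 child(ren)
  node 19: 1 child(ren)
  node 23: 2 child(ren)
  node 22: 0 child(ren)
  node 41: 1 child(ren)
  node 45: 0 child(ren)
Matching nodes: [5, 22, 45]
Count of leaf nodes: 3


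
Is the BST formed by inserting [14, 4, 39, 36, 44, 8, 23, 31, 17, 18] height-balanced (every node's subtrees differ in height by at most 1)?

Tree (level-order array): [14, 4, 39, None, 8, 36, 44, None, None, 23, None, None, None, 17, 31, None, 18]
Definition: a tree is height-balanced if, at every node, |h(left) - h(right)| <= 1 (empty subtree has height -1).
Bottom-up per-node check:
  node 8: h_left=-1, h_right=-1, diff=0 [OK], height=0
  node 4: h_left=-1, h_right=0, diff=1 [OK], height=1
  node 18: h_left=-1, h_right=-1, diff=0 [OK], height=0
  node 17: h_left=-1, h_right=0, diff=1 [OK], height=1
  node 31: h_left=-1, h_right=-1, diff=0 [OK], height=0
  node 23: h_left=1, h_right=0, diff=1 [OK], height=2
  node 36: h_left=2, h_right=-1, diff=3 [FAIL (|2--1|=3 > 1)], height=3
  node 44: h_left=-1, h_right=-1, diff=0 [OK], height=0
  node 39: h_left=3, h_right=0, diff=3 [FAIL (|3-0|=3 > 1)], height=4
  node 14: h_left=1, h_right=4, diff=3 [FAIL (|1-4|=3 > 1)], height=5
Node 36 violates the condition: |2 - -1| = 3 > 1.
Result: Not balanced


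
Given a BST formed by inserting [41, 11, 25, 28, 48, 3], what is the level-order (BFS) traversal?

Tree insertion order: [41, 11, 25, 28, 48, 3]
Tree (level-order array): [41, 11, 48, 3, 25, None, None, None, None, None, 28]
BFS from the root, enqueuing left then right child of each popped node:
  queue [41] -> pop 41, enqueue [11, 48], visited so far: [41]
  queue [11, 48] -> pop 11, enqueue [3, 25], visited so far: [41, 11]
  queue [48, 3, 25] -> pop 48, enqueue [none], visited so far: [41, 11, 48]
  queue [3, 25] -> pop 3, enqueue [none], visited so far: [41, 11, 48, 3]
  queue [25] -> pop 25, enqueue [28], visited so far: [41, 11, 48, 3, 25]
  queue [28] -> pop 28, enqueue [none], visited so far: [41, 11, 48, 3, 25, 28]
Result: [41, 11, 48, 3, 25, 28]


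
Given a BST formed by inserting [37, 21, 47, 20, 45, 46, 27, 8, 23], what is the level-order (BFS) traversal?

Tree insertion order: [37, 21, 47, 20, 45, 46, 27, 8, 23]
Tree (level-order array): [37, 21, 47, 20, 27, 45, None, 8, None, 23, None, None, 46]
BFS from the root, enqueuing left then right child of each popped node:
  queue [37] -> pop 37, enqueue [21, 47], visited so far: [37]
  queue [21, 47] -> pop 21, enqueue [20, 27], visited so far: [37, 21]
  queue [47, 20, 27] -> pop 47, enqueue [45], visited so far: [37, 21, 47]
  queue [20, 27, 45] -> pop 20, enqueue [8], visited so far: [37, 21, 47, 20]
  queue [27, 45, 8] -> pop 27, enqueue [23], visited so far: [37, 21, 47, 20, 27]
  queue [45, 8, 23] -> pop 45, enqueue [46], visited so far: [37, 21, 47, 20, 27, 45]
  queue [8, 23, 46] -> pop 8, enqueue [none], visited so far: [37, 21, 47, 20, 27, 45, 8]
  queue [23, 46] -> pop 23, enqueue [none], visited so far: [37, 21, 47, 20, 27, 45, 8, 23]
  queue [46] -> pop 46, enqueue [none], visited so far: [37, 21, 47, 20, 27, 45, 8, 23, 46]
Result: [37, 21, 47, 20, 27, 45, 8, 23, 46]
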